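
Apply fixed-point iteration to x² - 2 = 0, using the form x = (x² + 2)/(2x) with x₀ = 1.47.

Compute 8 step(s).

Equation: x² - 2 = 0
Fixed-point form: x = (x² + 2)/(2x)
x₀ = 1.47

x_1 = g(1.470000) = 1.415272
x_2 = g(1.415272) = 1.414214
x_3 = g(1.414214) = 1.414214
x_4 = g(1.414214) = 1.414214
x_5 = g(1.414214) = 1.414214
x_6 = g(1.414214) = 1.414214
x_7 = g(1.414214) = 1.414214
x_8 = g(1.414214) = 1.414214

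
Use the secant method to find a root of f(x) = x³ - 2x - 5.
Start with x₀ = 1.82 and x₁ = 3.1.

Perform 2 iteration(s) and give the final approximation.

f(x) = x³ - 2x - 5
x₀ = 1.82, x₁ = 3.1

Secant formula: x_{n+1} = x_n - f(x_n)(x_n - x_{n-1})/(f(x_n) - f(x_{n-1}))

Iteration 1:
  f(1.820000) = -2.611432
  f(3.100000) = 18.591000
  x_2 = 3.100000 - 18.591000×(3.100000 - 1.820000)/(18.591000 - (-2.611432))
       = 1.977653
Iteration 2:
  f(3.100000) = 18.591000
  f(1.977653) = -1.220482
  x_3 = 1.977653 - (-1.220482)×(1.977653 - 3.100000)/(-1.220482 - 18.591000)
       = 2.046795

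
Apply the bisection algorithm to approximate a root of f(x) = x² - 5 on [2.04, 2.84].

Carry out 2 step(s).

f(x) = x² - 5
Initial interval: [2.04, 2.84]

Iteration 1:
  c_1 = (2.040000 + 2.840000)/2 = 2.440000
  f(c_1) = f(2.440000) = 0.953600
  f(a) × f(c) < 0, new interval: [2.040000, 2.440000]
Iteration 2:
  c_2 = (2.040000 + 2.440000)/2 = 2.240000
  f(c_2) = f(2.240000) = 0.017600
  f(a) × f(c) < 0, new interval: [2.040000, 2.240000]

After 2 iteration(s), the approximation is c_2 = 2.240000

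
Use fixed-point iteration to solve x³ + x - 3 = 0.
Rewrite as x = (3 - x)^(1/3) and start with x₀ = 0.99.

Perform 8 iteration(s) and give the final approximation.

Equation: x³ + x - 3 = 0
Fixed-point form: x = (3 - x)^(1/3)
x₀ = 0.99

x_1 = g(0.990000) = 1.262017
x_2 = g(1.262017) = 1.202306
x_3 = g(1.202306) = 1.215921
x_4 = g(1.215921) = 1.212843
x_5 = g(1.212843) = 1.213540
x_6 = g(1.213540) = 1.213383
x_7 = g(1.213383) = 1.213418
x_8 = g(1.213418) = 1.213410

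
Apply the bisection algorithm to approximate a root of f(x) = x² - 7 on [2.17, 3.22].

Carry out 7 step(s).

f(x) = x² - 7
Initial interval: [2.17, 3.22]

Iteration 1:
  c_1 = (2.170000 + 3.220000)/2 = 2.695000
  f(c_1) = f(2.695000) = 0.263025
  f(a) × f(c) < 0, new interval: [2.170000, 2.695000]
Iteration 2:
  c_2 = (2.170000 + 2.695000)/2 = 2.432500
  f(c_2) = f(2.432500) = -1.082944
  f(a) × f(c) ≥ 0, new interval: [2.432500, 2.695000]
Iteration 3:
  c_3 = (2.432500 + 2.695000)/2 = 2.563750
  f(c_3) = f(2.563750) = -0.427186
  f(a) × f(c) ≥ 0, new interval: [2.563750, 2.695000]
Iteration 4:
  c_4 = (2.563750 + 2.695000)/2 = 2.629375
  f(c_4) = f(2.629375) = -0.086387
  f(a) × f(c) ≥ 0, new interval: [2.629375, 2.695000]
Iteration 5:
  c_5 = (2.629375 + 2.695000)/2 = 2.662188
  f(c_5) = f(2.662188) = 0.087242
  f(a) × f(c) < 0, new interval: [2.629375, 2.662188]
Iteration 6:
  c_6 = (2.629375 + 2.662188)/2 = 2.645781
  f(c_6) = f(2.645781) = 0.000158
  f(a) × f(c) < 0, new interval: [2.629375, 2.645781]
Iteration 7:
  c_7 = (2.629375 + 2.645781)/2 = 2.637578
  f(c_7) = f(2.637578) = -0.043182
  f(a) × f(c) ≥ 0, new interval: [2.637578, 2.645781]

After 7 iteration(s), the approximation is c_7 = 2.637578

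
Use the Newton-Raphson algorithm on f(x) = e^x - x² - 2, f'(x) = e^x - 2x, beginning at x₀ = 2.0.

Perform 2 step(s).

f(x) = e^x - x² - 2
f'(x) = e^x - 2x
x₀ = 2.0

Newton-Raphson formula: x_{n+1} = x_n - f(x_n)/f'(x_n)

Iteration 1:
  f(2.000000) = 1.389056
  f'(2.000000) = 3.389056
  x_1 = 2.000000 - 1.389056/3.389056 = 1.590135
Iteration 2:
  f(1.590135) = 0.375881
  f'(1.590135) = 1.724140
  x_2 = 1.590135 - 0.375881/1.724140 = 1.372124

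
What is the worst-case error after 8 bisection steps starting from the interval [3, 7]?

Bisection error bound: |error| ≤ (b-a)/2^n
|error| ≤ (7 - 3)/2^8 = 4/2^8
|error| ≤ 0.0156250000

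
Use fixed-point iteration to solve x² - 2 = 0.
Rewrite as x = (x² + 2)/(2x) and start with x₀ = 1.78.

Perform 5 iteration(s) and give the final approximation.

Equation: x² - 2 = 0
Fixed-point form: x = (x² + 2)/(2x)
x₀ = 1.78

x_1 = g(1.780000) = 1.451798
x_2 = g(1.451798) = 1.414700
x_3 = g(1.414700) = 1.414214
x_4 = g(1.414214) = 1.414214
x_5 = g(1.414214) = 1.414214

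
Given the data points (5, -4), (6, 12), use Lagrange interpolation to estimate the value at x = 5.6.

Lagrange interpolation formula:
P(x) = Σ yᵢ × Lᵢ(x)
where Lᵢ(x) = Π_{j≠i} (x - xⱼ)/(xᵢ - xⱼ)

L_0(5.6) = (5.6 - 6)/(5 - 6) = 0.400000
L_1(5.6) = (5.6 - 5)/(6 - 5) = 0.600000

P(5.6) = (-4)×L_0(5.6) + 12×L_1(5.6)
P(5.6) = 5.600000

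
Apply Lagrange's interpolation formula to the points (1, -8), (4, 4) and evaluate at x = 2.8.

Lagrange interpolation formula:
P(x) = Σ yᵢ × Lᵢ(x)
where Lᵢ(x) = Π_{j≠i} (x - xⱼ)/(xᵢ - xⱼ)

L_0(2.8) = (2.8 - 4)/(1 - 4) = 0.400000
L_1(2.8) = (2.8 - 1)/(4 - 1) = 0.600000

P(2.8) = (-8)×L_0(2.8) + 4×L_1(2.8)
P(2.8) = -0.800000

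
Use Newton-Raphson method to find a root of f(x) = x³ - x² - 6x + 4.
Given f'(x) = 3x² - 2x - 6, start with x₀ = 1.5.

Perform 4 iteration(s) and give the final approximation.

f(x) = x³ - x² - 6x + 4
f'(x) = 3x² - 2x - 6
x₀ = 1.5

Newton-Raphson formula: x_{n+1} = x_n - f(x_n)/f'(x_n)

Iteration 1:
  f(1.500000) = -3.875000
  f'(1.500000) = -2.250000
  x_1 = 1.500000 - (-3.875000)/(-2.250000) = -0.222222
Iteration 2:
  f(-0.222222) = 5.272977
  f'(-0.222222) = -5.407407
  x_2 = -0.222222 - 5.272977/(-5.407407) = 0.752917
Iteration 3:
  f(0.752917) = -0.657571
  f'(0.752917) = -5.805181
  x_3 = 0.752917 - (-0.657571)/(-5.805181) = 0.639644
Iteration 4:
  f(0.639644) = 0.014697
  f'(0.639644) = -6.051854
  x_4 = 0.639644 - 0.014697/(-6.051854) = 0.642073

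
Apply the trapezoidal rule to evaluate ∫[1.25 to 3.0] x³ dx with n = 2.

f(x) = x³
a = 1.25, b = 3.0, n = 2
h = (b - a)/n = 0.875000

Trapezoidal rule: (h/2)[f(x₀) + 2f(x₁) + 2f(x₂) + ... + f(xₙ)]

x_0 = 1.2500, f(x_0) = 1.953125, coefficient = 1
x_1 = 2.1250, f(x_1) = 9.595703, coefficient = 2
x_2 = 3.0000, f(x_2) = 27.000000, coefficient = 1

I ≈ (0.875000/2) × 48.144531 = 21.063232
Exact value: 19.639648
Error: 1.423584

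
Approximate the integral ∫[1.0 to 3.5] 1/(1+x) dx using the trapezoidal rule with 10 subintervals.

f(x) = 1/(1+x)
a = 1.0, b = 3.5, n = 10
h = (b - a)/n = 0.250000

Trapezoidal rule: (h/2)[f(x₀) + 2f(x₁) + 2f(x₂) + ... + f(xₙ)]

x_0 = 1.0000, f(x_0) = 0.500000, coefficient = 1
x_1 = 1.2500, f(x_1) = 0.444444, coefficient = 2
x_2 = 1.5000, f(x_2) = 0.400000, coefficient = 2
x_3 = 1.7500, f(x_3) = 0.363636, coefficient = 2
x_4 = 2.0000, f(x_4) = 0.333333, coefficient = 2
x_5 = 2.2500, f(x_5) = 0.307692, coefficient = 2
x_6 = 2.5000, f(x_6) = 0.285714, coefficient = 2
x_7 = 2.7500, f(x_7) = 0.266667, coefficient = 2
x_8 = 3.0000, f(x_8) = 0.250000, coefficient = 2
x_9 = 3.2500, f(x_9) = 0.235294, coefficient = 2
x_10 = 3.5000, f(x_10) = 0.222222, coefficient = 1

I ≈ (0.250000/2) × 6.495785 = 0.811973
Exact value: 0.810930
Error: 0.001043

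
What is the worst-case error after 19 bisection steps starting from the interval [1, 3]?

Bisection error bound: |error| ≤ (b-a)/2^n
|error| ≤ (3 - 1)/2^19 = 2/2^19
|error| ≤ 0.0000038147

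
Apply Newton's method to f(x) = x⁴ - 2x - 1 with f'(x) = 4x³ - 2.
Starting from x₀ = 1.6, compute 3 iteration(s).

f(x) = x⁴ - 2x - 1
f'(x) = 4x³ - 2
x₀ = 1.6

Newton-Raphson formula: x_{n+1} = x_n - f(x_n)/f'(x_n)

Iteration 1:
  f(1.600000) = 2.353600
  f'(1.600000) = 14.384000
  x_1 = 1.600000 - 2.353600/14.384000 = 1.436374
Iteration 2:
  f(1.436374) = 0.383921
  f'(1.436374) = 9.853930
  x_2 = 1.436374 - 0.383921/9.853930 = 1.397413
Iteration 3:
  f(1.397413) = 0.018454
  f'(1.397413) = 8.915255
  x_3 = 1.397413 - 0.018454/8.915255 = 1.395343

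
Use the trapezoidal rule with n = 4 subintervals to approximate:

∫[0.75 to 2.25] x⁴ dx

f(x) = x⁴
a = 0.75, b = 2.25, n = 4
h = (b - a)/n = 0.375000

Trapezoidal rule: (h/2)[f(x₀) + 2f(x₁) + 2f(x₂) + ... + f(xₙ)]

x_0 = 0.7500, f(x_0) = 0.316406, coefficient = 1
x_1 = 1.1250, f(x_1) = 1.601807, coefficient = 2
x_2 = 1.5000, f(x_2) = 5.062500, coefficient = 2
x_3 = 1.8750, f(x_3) = 12.359619, coefficient = 2
x_4 = 2.2500, f(x_4) = 25.628906, coefficient = 1

I ≈ (0.375000/2) × 63.993164 = 11.998718
Exact value: 11.485547
Error: 0.513171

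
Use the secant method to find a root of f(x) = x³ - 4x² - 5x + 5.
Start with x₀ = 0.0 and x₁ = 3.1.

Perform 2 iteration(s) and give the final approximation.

f(x) = x³ - 4x² - 5x + 5
x₀ = 0.0, x₁ = 3.1

Secant formula: x_{n+1} = x_n - f(x_n)(x_n - x_{n-1})/(f(x_n) - f(x_{n-1}))

Iteration 1:
  f(0.000000) = 5.000000
  f(3.100000) = -19.149000
  x_2 = 3.100000 - (-19.149000)×(3.100000 - 0.000000)/(-19.149000 - 5.000000)
       = 0.641849
Iteration 2:
  f(3.100000) = -19.149000
  f(0.641849) = 0.407301
  x_3 = 0.641849 - 0.407301×(0.641849 - 3.100000)/(0.407301 - (-19.149000))
       = 0.693045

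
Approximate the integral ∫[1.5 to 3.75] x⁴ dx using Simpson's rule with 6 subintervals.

f(x) = x⁴
a = 1.5, b = 3.75, n = 6
h = (b - a)/n = 0.375000

Simpson's rule: (h/3)[f(x₀) + 4f(x₁) + 2f(x₂) + ... + f(xₙ)]

x_0 = 1.5000, f(x_0) = 5.062500, coefficient = 1
x_1 = 1.8750, f(x_1) = 12.359619, coefficient = 4
x_2 = 2.2500, f(x_2) = 25.628906, coefficient = 2
x_3 = 2.6250, f(x_3) = 47.480713, coefficient = 4
x_4 = 3.0000, f(x_4) = 81.000000, coefficient = 2
x_5 = 3.3750, f(x_5) = 129.746338, coefficient = 4
x_6 = 3.7500, f(x_6) = 197.753906, coefficient = 1

I ≈ (0.375000/3) × 1174.420898 = 146.802612
Exact value: 146.796680
Error: 0.005933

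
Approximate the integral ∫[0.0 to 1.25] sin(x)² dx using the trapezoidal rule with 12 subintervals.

f(x) = sin(x)²
a = 0.0, b = 1.25, n = 12
h = (b - a)/n = 0.104167

Trapezoidal rule: (h/2)[f(x₀) + 2f(x₁) + 2f(x₂) + ... + f(xₙ)]

x_0 = 0.0000, f(x_0) = 0.000000, coefficient = 1
x_1 = 0.1042, f(x_1) = 0.010812, coefficient = 2
x_2 = 0.2083, f(x_2) = 0.042778, coefficient = 2
x_3 = 0.3125, f(x_3) = 0.094518, coefficient = 2
x_4 = 0.4167, f(x_4) = 0.163794, coefficient = 2
x_5 = 0.5208, f(x_5) = 0.247609, coefficient = 2
x_6 = 0.6250, f(x_6) = 0.342339, coefficient = 2
x_7 = 0.7292, f(x_7) = 0.443887, coefficient = 2
x_8 = 0.8333, f(x_8) = 0.547862, coefficient = 2
x_9 = 0.9375, f(x_9) = 0.649767, coefficient = 2
x_10 = 1.0417, f(x_10) = 0.745195, coefficient = 2
x_11 = 1.1458, f(x_11) = 0.830019, coefficient = 2
x_12 = 1.2500, f(x_12) = 0.900572, coefficient = 1

I ≈ (0.104167/2) × 9.137731 = 0.475924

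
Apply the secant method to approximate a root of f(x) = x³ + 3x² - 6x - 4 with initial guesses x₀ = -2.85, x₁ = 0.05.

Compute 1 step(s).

f(x) = x³ + 3x² - 6x - 4
x₀ = -2.85, x₁ = 0.05

Secant formula: x_{n+1} = x_n - f(x_n)(x_n - x_{n-1})/(f(x_n) - f(x_{n-1}))

Iteration 1:
  f(-2.850000) = 14.318375
  f(0.050000) = -4.292375
  x_2 = 0.050000 - (-4.292375)×(0.050000 - (-2.850000))/(-4.292375 - 14.318375)
       = -0.618855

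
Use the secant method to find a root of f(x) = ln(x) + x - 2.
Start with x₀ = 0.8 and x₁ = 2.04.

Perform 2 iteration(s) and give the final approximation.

f(x) = ln(x) + x - 2
x₀ = 0.8, x₁ = 2.04

Secant formula: x_{n+1} = x_n - f(x_n)(x_n - x_{n-1})/(f(x_n) - f(x_{n-1}))

Iteration 1:
  f(0.800000) = -1.423144
  f(2.040000) = 0.752950
  x_2 = 2.040000 - 0.752950×(2.040000 - 0.800000)/(0.752950 - (-1.423144))
       = 1.610948
Iteration 2:
  f(2.040000) = 0.752950
  f(1.610948) = 0.087770
  x_3 = 1.610948 - 0.087770×(1.610948 - 2.040000)/(0.087770 - 0.752950)
       = 1.554334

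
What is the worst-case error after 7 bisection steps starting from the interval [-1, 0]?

Bisection error bound: |error| ≤ (b-a)/2^n
|error| ≤ (0 - (-1))/2^7 = 1/2^7
|error| ≤ 0.0078125000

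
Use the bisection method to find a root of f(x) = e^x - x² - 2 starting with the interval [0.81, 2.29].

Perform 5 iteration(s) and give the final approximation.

f(x) = e^x - x² - 2
Initial interval: [0.81, 2.29]

Iteration 1:
  c_1 = (0.810000 + 2.290000)/2 = 1.550000
  f(c_1) = f(1.550000) = 0.308970
  f(a) × f(c) < 0, new interval: [0.810000, 1.550000]
Iteration 2:
  c_2 = (0.810000 + 1.550000)/2 = 1.180000
  f(c_2) = f(1.180000) = -0.138026
  f(a) × f(c) ≥ 0, new interval: [1.180000, 1.550000]
Iteration 3:
  c_3 = (1.180000 + 1.550000)/2 = 1.365000
  f(c_3) = f(1.365000) = 0.052498
  f(a) × f(c) < 0, new interval: [1.180000, 1.365000]
Iteration 4:
  c_4 = (1.180000 + 1.365000)/2 = 1.272500
  f(c_4) = f(1.272500) = -0.049490
  f(a) × f(c) ≥ 0, new interval: [1.272500, 1.365000]
Iteration 5:
  c_5 = (1.272500 + 1.365000)/2 = 1.318750
  f(c_5) = f(1.318750) = -0.000357
  f(a) × f(c) ≥ 0, new interval: [1.318750, 1.365000]

After 5 iteration(s), the approximation is c_5 = 1.318750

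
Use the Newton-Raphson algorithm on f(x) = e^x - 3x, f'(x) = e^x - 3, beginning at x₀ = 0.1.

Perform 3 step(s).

f(x) = e^x - 3x
f'(x) = e^x - 3
x₀ = 0.1

Newton-Raphson formula: x_{n+1} = x_n - f(x_n)/f'(x_n)

Iteration 1:
  f(0.100000) = 0.805171
  f'(0.100000) = -1.894829
  x_1 = 0.100000 - 0.805171/(-1.894829) = 0.524931
Iteration 2:
  f(0.524931) = 0.115550
  f'(0.524931) = -1.309658
  x_2 = 0.524931 - 0.115550/(-1.309658) = 0.613160
Iteration 3:
  f(0.613160) = 0.006777
  f'(0.613160) = -1.153745
  x_3 = 0.613160 - 0.006777/(-1.153745) = 0.619033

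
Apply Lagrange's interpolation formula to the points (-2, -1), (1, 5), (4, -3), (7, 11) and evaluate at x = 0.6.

Lagrange interpolation formula:
P(x) = Σ yᵢ × Lᵢ(x)
where Lᵢ(x) = Π_{j≠i} (x - xⱼ)/(xᵢ - xⱼ)

L_0(0.6) = (0.6 - 1)/(-2 - 1) × (0.6 - 4)/(-2 - 4) × (0.6 - 7)/(-2 - 7) = 0.053728
L_1(0.6) = (0.6 - (-2))/(1 - (-2)) × (0.6 - 4)/(1 - 4) × (0.6 - 7)/(1 - 7) = 1.047704
L_2(0.6) = (0.6 - (-2))/(4 - (-2)) × (0.6 - 1)/(4 - 1) × (0.6 - 7)/(4 - 7) = -0.123259
L_3(0.6) = (0.6 - (-2))/(7 - (-2)) × (0.6 - 1)/(7 - 1) × (0.6 - 4)/(7 - 4) = 0.021827

P(0.6) = (-1)×L_0(0.6) + 5×L_1(0.6) + (-3)×L_2(0.6) + 11×L_3(0.6)
P(0.6) = 5.794667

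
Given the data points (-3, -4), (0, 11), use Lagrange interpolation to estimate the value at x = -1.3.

Lagrange interpolation formula:
P(x) = Σ yᵢ × Lᵢ(x)
where Lᵢ(x) = Π_{j≠i} (x - xⱼ)/(xᵢ - xⱼ)

L_0(-1.3) = (-1.3 - 0)/(-3 - 0) = 0.433333
L_1(-1.3) = (-1.3 - (-3))/(0 - (-3)) = 0.566667

P(-1.3) = (-4)×L_0(-1.3) + 11×L_1(-1.3)
P(-1.3) = 4.500000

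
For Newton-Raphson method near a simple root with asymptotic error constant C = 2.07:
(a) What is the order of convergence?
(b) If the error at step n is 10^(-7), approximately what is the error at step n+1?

(a) Newton-Raphson has quadratic (order 2) convergence near simple roots.
    This means |e_{n+1}| ≈ C|e_n|².

(b) With |e_n| = 10^(-7) and C = 2.07:
    |e_{n+1}| ≈ 2.07 × (10^(-7))² = 2.07 × 10^(-14)

(a) 2 (quadratic); (b) |e_{n+1}| ≈ 2.070e-14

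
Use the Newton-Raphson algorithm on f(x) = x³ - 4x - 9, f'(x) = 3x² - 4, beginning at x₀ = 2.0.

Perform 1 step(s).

f(x) = x³ - 4x - 9
f'(x) = 3x² - 4
x₀ = 2.0

Newton-Raphson formula: x_{n+1} = x_n - f(x_n)/f'(x_n)

Iteration 1:
  f(2.000000) = -9.000000
  f'(2.000000) = 8.000000
  x_1 = 2.000000 - (-9.000000)/8.000000 = 3.125000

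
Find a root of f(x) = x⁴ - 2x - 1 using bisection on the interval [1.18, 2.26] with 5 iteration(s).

f(x) = x⁴ - 2x - 1
Initial interval: [1.18, 2.26]

Iteration 1:
  c_1 = (1.180000 + 2.260000)/2 = 1.720000
  f(c_1) = f(1.720000) = 4.312131
  f(a) × f(c) < 0, new interval: [1.180000, 1.720000]
Iteration 2:
  c_2 = (1.180000 + 1.720000)/2 = 1.450000
  f(c_2) = f(1.450000) = 0.520506
  f(a) × f(c) < 0, new interval: [1.180000, 1.450000]
Iteration 3:
  c_3 = (1.180000 + 1.450000)/2 = 1.315000
  f(c_3) = f(1.315000) = -0.639781
  f(a) × f(c) ≥ 0, new interval: [1.315000, 1.450000]
Iteration 4:
  c_4 = (1.315000 + 1.450000)/2 = 1.382500
  f(c_4) = f(1.382500) = -0.111908
  f(a) × f(c) ≥ 0, new interval: [1.382500, 1.450000]
Iteration 5:
  c_5 = (1.382500 + 1.450000)/2 = 1.416250
  f(c_5) = f(1.416250) = 0.190589
  f(a) × f(c) < 0, new interval: [1.382500, 1.416250]

After 5 iteration(s), the approximation is c_5 = 1.416250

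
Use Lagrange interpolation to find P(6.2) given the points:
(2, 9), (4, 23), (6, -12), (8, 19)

Lagrange interpolation formula:
P(x) = Σ yᵢ × Lᵢ(x)
where Lᵢ(x) = Π_{j≠i} (x - xⱼ)/(xᵢ - xⱼ)

L_0(6.2) = (6.2 - 4)/(2 - 4) × (6.2 - 6)/(2 - 6) × (6.2 - 8)/(2 - 8) = 0.016500
L_1(6.2) = (6.2 - 2)/(4 - 2) × (6.2 - 6)/(4 - 6) × (6.2 - 8)/(4 - 8) = -0.094500
L_2(6.2) = (6.2 - 2)/(6 - 2) × (6.2 - 4)/(6 - 4) × (6.2 - 8)/(6 - 8) = 1.039500
L_3(6.2) = (6.2 - 2)/(8 - 2) × (6.2 - 4)/(8 - 4) × (6.2 - 6)/(8 - 6) = 0.038500

P(6.2) = 9×L_0(6.2) + 23×L_1(6.2) + (-12)×L_2(6.2) + 19×L_3(6.2)
P(6.2) = -13.767500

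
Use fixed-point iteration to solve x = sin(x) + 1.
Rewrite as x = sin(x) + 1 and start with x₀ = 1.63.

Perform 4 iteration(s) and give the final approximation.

Equation: x = sin(x) + 1
Fixed-point form: x = sin(x) + 1
x₀ = 1.63

x_1 = g(1.630000) = 1.998248
x_2 = g(1.998248) = 1.910025
x_3 = g(1.910025) = 1.943012
x_4 = g(1.943012) = 1.931524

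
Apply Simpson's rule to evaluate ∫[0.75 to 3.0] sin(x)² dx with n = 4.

f(x) = sin(x)²
a = 0.75, b = 3.0, n = 4
h = (b - a)/n = 0.562500

Simpson's rule: (h/3)[f(x₀) + 4f(x₁) + 2f(x₂) + ... + f(xₙ)]

x_0 = 0.7500, f(x_0) = 0.464631, coefficient = 1
x_1 = 1.3125, f(x_1) = 0.934754, coefficient = 4
x_2 = 1.8750, f(x_2) = 0.910280, coefficient = 2
x_3 = 2.4375, f(x_3) = 0.419052, coefficient = 4
x_4 = 3.0000, f(x_4) = 0.019915, coefficient = 1

I ≈ (0.562500/3) × 7.720329 = 1.447562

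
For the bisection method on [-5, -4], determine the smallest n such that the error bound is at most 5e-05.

We need (b-a)/2^n ≤ 5e-05
(-4 - (-5))/2^n ≤ 5e-05
1/2^n ≤ 5e-05
2^n ≥ 20000
n ≥ log₂(20000) = 14.29
n ≥ 15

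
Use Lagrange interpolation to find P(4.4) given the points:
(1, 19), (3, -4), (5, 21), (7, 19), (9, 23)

Lagrange interpolation formula:
P(x) = Σ yᵢ × Lᵢ(x)
where Lᵢ(x) = Π_{j≠i} (x - xⱼ)/(xᵢ - xⱼ)

L_0(4.4) = (4.4 - 3)/(1 - 3) × (4.4 - 5)/(1 - 5) × (4.4 - 7)/(1 - 7) × (4.4 - 9)/(1 - 9) = -0.026162
L_1(4.4) = (4.4 - 1)/(3 - 1) × (4.4 - 5)/(3 - 5) × (4.4 - 7)/(3 - 7) × (4.4 - 9)/(3 - 9) = 0.254150
L_2(4.4) = (4.4 - 1)/(5 - 1) × (4.4 - 3)/(5 - 3) × (4.4 - 7)/(5 - 7) × (4.4 - 9)/(5 - 9) = 0.889525
L_3(4.4) = (4.4 - 1)/(7 - 1) × (4.4 - 3)/(7 - 3) × (4.4 - 5)/(7 - 5) × (4.4 - 9)/(7 - 9) = -0.136850
L_4(4.4) = (4.4 - 1)/(9 - 1) × (4.4 - 3)/(9 - 3) × (4.4 - 5)/(9 - 5) × (4.4 - 7)/(9 - 7) = 0.019337

P(4.4) = 19×L_0(4.4) + (-4)×L_1(4.4) + 21×L_2(4.4) + 19×L_3(4.4) + 23×L_4(4.4)
P(4.4) = 15.010950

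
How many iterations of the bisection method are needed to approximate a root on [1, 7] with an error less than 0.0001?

We need (b-a)/2^n ≤ 0.0001
(7 - 1)/2^n ≤ 0.0001
6/2^n ≤ 0.0001
2^n ≥ 60000
n ≥ log₂(60000) = 15.87
n ≥ 16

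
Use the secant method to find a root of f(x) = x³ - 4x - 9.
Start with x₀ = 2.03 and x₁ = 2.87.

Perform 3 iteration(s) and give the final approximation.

f(x) = x³ - 4x - 9
x₀ = 2.03, x₁ = 2.87

Secant formula: x_{n+1} = x_n - f(x_n)(x_n - x_{n-1})/(f(x_n) - f(x_{n-1}))

Iteration 1:
  f(2.030000) = -8.754573
  f(2.870000) = 3.159903
  x_2 = 2.870000 - 3.159903×(2.870000 - 2.030000)/(3.159903 - (-8.754573))
       = 2.647219
Iteration 2:
  f(2.870000) = 3.159903
  f(2.647219) = -1.037778
  x_3 = 2.647219 - (-1.037778)×(2.647219 - 2.870000)/(-1.037778 - 3.159903)
       = 2.702296
Iteration 3:
  f(2.647219) = -1.037778
  f(2.702296) = -0.075921
  x_4 = 2.702296 - (-0.075921)×(2.702296 - 2.647219)/(-0.075921 - (-1.037778))
       = 2.706644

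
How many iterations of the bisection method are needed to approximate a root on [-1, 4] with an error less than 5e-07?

We need (b-a)/2^n ≤ 5e-07
(4 - (-1))/2^n ≤ 5e-07
5/2^n ≤ 5e-07
2^n ≥ 10000000
n ≥ log₂(10000000) = 23.25
n ≥ 24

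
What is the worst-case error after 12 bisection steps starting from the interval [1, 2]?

Bisection error bound: |error| ≤ (b-a)/2^n
|error| ≤ (2 - 1)/2^12 = 1/2^12
|error| ≤ 0.0002441406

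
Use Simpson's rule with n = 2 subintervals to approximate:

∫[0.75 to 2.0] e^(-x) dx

f(x) = e^(-x)
a = 0.75, b = 2.0, n = 2
h = (b - a)/n = 0.625000

Simpson's rule: (h/3)[f(x₀) + 4f(x₁) + 2f(x₂) + ... + f(xₙ)]

x_0 = 0.7500, f(x_0) = 0.472367, coefficient = 1
x_1 = 1.3750, f(x_1) = 0.252840, coefficient = 4
x_2 = 2.0000, f(x_2) = 0.135335, coefficient = 1

I ≈ (0.625000/3) × 1.619060 = 0.337304
Exact value: 0.337031
Error: 0.000273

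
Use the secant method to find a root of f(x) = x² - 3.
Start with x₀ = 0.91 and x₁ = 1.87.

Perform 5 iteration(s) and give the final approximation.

f(x) = x² - 3
x₀ = 0.91, x₁ = 1.87

Secant formula: x_{n+1} = x_n - f(x_n)(x_n - x_{n-1})/(f(x_n) - f(x_{n-1}))

Iteration 1:
  f(0.910000) = -2.171900
  f(1.870000) = 0.496900
  x_2 = 1.870000 - 0.496900×(1.870000 - 0.910000)/(0.496900 - (-2.171900))
       = 1.691259
Iteration 2:
  f(1.870000) = 0.496900
  f(1.691259) = -0.139643
  x_3 = 1.691259 - (-0.139643)×(1.691259 - 1.870000)/(-0.139643 - 0.496900)
       = 1.730471
Iteration 3:
  f(1.691259) = -0.139643
  f(1.730471) = -0.005471
  x_4 = 1.730471 - (-0.005471)×(1.730471 - 1.691259)/(-0.005471 - (-0.139643))
       = 1.732070
Iteration 4:
  f(1.730471) = -0.005471
  f(1.732070) = 0.000065
  x_5 = 1.732070 - 0.000065×(1.732070 - 1.730471)/(0.000065 - (-0.005471))
       = 1.732051
Iteration 5:
  f(1.732070) = 0.000065
  f(1.732051) = 0.000000
  x_6 = 1.732051 - 0.000000×(1.732051 - 1.732070)/(0.000000 - 0.000065)
       = 1.732051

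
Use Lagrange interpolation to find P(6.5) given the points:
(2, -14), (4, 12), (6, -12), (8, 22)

Lagrange interpolation formula:
P(x) = Σ yᵢ × Lᵢ(x)
where Lᵢ(x) = Π_{j≠i} (x - xⱼ)/(xᵢ - xⱼ)

L_0(6.5) = (6.5 - 4)/(2 - 4) × (6.5 - 6)/(2 - 6) × (6.5 - 8)/(2 - 8) = 0.039062
L_1(6.5) = (6.5 - 2)/(4 - 2) × (6.5 - 6)/(4 - 6) × (6.5 - 8)/(4 - 8) = -0.210938
L_2(6.5) = (6.5 - 2)/(6 - 2) × (6.5 - 4)/(6 - 4) × (6.5 - 8)/(6 - 8) = 1.054688
L_3(6.5) = (6.5 - 2)/(8 - 2) × (6.5 - 4)/(8 - 4) × (6.5 - 6)/(8 - 6) = 0.117188

P(6.5) = (-14)×L_0(6.5) + 12×L_1(6.5) + (-12)×L_2(6.5) + 22×L_3(6.5)
P(6.5) = -13.156250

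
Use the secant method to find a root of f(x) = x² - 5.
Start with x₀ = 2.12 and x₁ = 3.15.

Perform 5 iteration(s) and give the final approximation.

f(x) = x² - 5
x₀ = 2.12, x₁ = 3.15

Secant formula: x_{n+1} = x_n - f(x_n)(x_n - x_{n-1})/(f(x_n) - f(x_{n-1}))

Iteration 1:
  f(2.120000) = -0.505600
  f(3.150000) = 4.922500
  x_2 = 3.150000 - 4.922500×(3.150000 - 2.120000)/(4.922500 - (-0.505600))
       = 2.215939
Iteration 2:
  f(3.150000) = 4.922500
  f(2.215939) = -0.089613
  x_3 = 2.215939 - (-0.089613)×(2.215939 - 3.150000)/(-0.089613 - 4.922500)
       = 2.232640
Iteration 3:
  f(2.215939) = -0.089613
  f(2.232640) = -0.015320
  x_4 = 2.232640 - (-0.015320)×(2.232640 - 2.215939)/(-0.015320 - (-0.089613))
       = 2.236083
Iteration 4:
  f(2.232640) = -0.015320
  f(2.236083) = 0.000069
  x_5 = 2.236083 - 0.000069×(2.236083 - 2.232640)/(0.000069 - (-0.015320))
       = 2.236068
Iteration 5:
  f(2.236083) = 0.000069
  f(2.236068) = 0.000000
  x_6 = 2.236068 - 0.000000×(2.236068 - 2.236083)/(0.000000 - 0.000069)
       = 2.236068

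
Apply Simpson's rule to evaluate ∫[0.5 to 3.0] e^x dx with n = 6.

f(x) = e^x
a = 0.5, b = 3.0, n = 6
h = (b - a)/n = 0.416667

Simpson's rule: (h/3)[f(x₀) + 4f(x₁) + 2f(x₂) + ... + f(xₙ)]

x_0 = 0.5000, f(x_0) = 1.648721, coefficient = 1
x_1 = 0.9167, f(x_1) = 2.500940, coefficient = 4
x_2 = 1.3333, f(x_2) = 3.793668, coefficient = 2
x_3 = 1.7500, f(x_3) = 5.754603, coefficient = 4
x_4 = 2.1667, f(x_4) = 8.729138, coefficient = 2
x_5 = 2.5833, f(x_5) = 13.241202, coefficient = 4
x_6 = 3.0000, f(x_6) = 20.085537, coefficient = 1

I ≈ (0.416667/3) × 132.766850 = 18.439840
Exact value: 18.436816
Error: 0.003025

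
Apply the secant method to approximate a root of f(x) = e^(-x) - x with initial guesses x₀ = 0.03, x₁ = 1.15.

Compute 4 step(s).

f(x) = e^(-x) - x
x₀ = 0.03, x₁ = 1.15

Secant formula: x_{n+1} = x_n - f(x_n)(x_n - x_{n-1})/(f(x_n) - f(x_{n-1}))

Iteration 1:
  f(0.030000) = 0.940446
  f(1.150000) = -0.833363
  x_2 = 1.150000 - (-0.833363)×(1.150000 - 0.030000)/(-0.833363 - 0.940446)
       = 0.623806
Iteration 2:
  f(1.150000) = -0.833363
  f(0.623806) = -0.087906
  x_3 = 0.623806 - (-0.087906)×(0.623806 - 1.150000)/(-0.087906 - (-0.833363))
       = 0.561757
Iteration 3:
  f(0.623806) = -0.087906
  f(0.561757) = 0.008450
  x_4 = 0.561757 - 0.008450×(0.561757 - 0.623806)/(0.008450 - (-0.087906))
       = 0.567198
Iteration 4:
  f(0.561757) = 0.008450
  f(0.567198) = -0.000086
  x_5 = 0.567198 - (-0.000086)×(0.567198 - 0.561757)/(-0.000086 - 0.008450)
       = 0.567143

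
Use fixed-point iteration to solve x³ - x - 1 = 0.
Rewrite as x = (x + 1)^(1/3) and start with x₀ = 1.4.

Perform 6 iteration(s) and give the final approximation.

Equation: x³ - x - 1 = 0
Fixed-point form: x = (x + 1)^(1/3)
x₀ = 1.4

x_1 = g(1.400000) = 1.338866
x_2 = g(1.338866) = 1.327400
x_3 = g(1.327400) = 1.325227
x_4 = g(1.325227) = 1.324815
x_5 = g(1.324815) = 1.324736
x_6 = g(1.324736) = 1.324721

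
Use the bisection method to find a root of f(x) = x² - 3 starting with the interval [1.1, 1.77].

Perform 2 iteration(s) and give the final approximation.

f(x) = x² - 3
Initial interval: [1.1, 1.77]

Iteration 1:
  c_1 = (1.100000 + 1.770000)/2 = 1.435000
  f(c_1) = f(1.435000) = -0.940775
  f(a) × f(c) ≥ 0, new interval: [1.435000, 1.770000]
Iteration 2:
  c_2 = (1.435000 + 1.770000)/2 = 1.602500
  f(c_2) = f(1.602500) = -0.431994
  f(a) × f(c) ≥ 0, new interval: [1.602500, 1.770000]

After 2 iteration(s), the approximation is c_2 = 1.602500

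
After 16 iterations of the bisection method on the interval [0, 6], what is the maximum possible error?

Bisection error bound: |error| ≤ (b-a)/2^n
|error| ≤ (6 - 0)/2^16 = 6/2^16
|error| ≤ 0.0000915527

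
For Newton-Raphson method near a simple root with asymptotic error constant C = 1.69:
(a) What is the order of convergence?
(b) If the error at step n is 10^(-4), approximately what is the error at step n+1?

(a) Newton-Raphson has quadratic (order 2) convergence near simple roots.
    This means |e_{n+1}| ≈ C|e_n|².

(b) With |e_n| = 10^(-4) and C = 1.69:
    |e_{n+1}| ≈ 1.69 × (10^(-4))² = 1.69 × 10^(-8)

(a) 2 (quadratic); (b) |e_{n+1}| ≈ 1.690e-08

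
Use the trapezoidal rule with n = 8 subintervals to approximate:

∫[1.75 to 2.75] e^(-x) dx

f(x) = e^(-x)
a = 1.75, b = 2.75, n = 8
h = (b - a)/n = 0.125000

Trapezoidal rule: (h/2)[f(x₀) + 2f(x₁) + 2f(x₂) + ... + f(xₙ)]

x_0 = 1.7500, f(x_0) = 0.173774, coefficient = 1
x_1 = 1.8750, f(x_1) = 0.153355, coefficient = 2
x_2 = 2.0000, f(x_2) = 0.135335, coefficient = 2
x_3 = 2.1250, f(x_3) = 0.119433, coefficient = 2
x_4 = 2.2500, f(x_4) = 0.105399, coefficient = 2
x_5 = 2.3750, f(x_5) = 0.093014, coefficient = 2
x_6 = 2.5000, f(x_6) = 0.082085, coefficient = 2
x_7 = 2.6250, f(x_7) = 0.072440, coefficient = 2
x_8 = 2.7500, f(x_8) = 0.063928, coefficient = 1

I ≈ (0.125000/2) × 1.759825 = 0.109989
Exact value: 0.109846
Error: 0.000143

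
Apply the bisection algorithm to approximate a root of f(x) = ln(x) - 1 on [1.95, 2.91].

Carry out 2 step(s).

f(x) = ln(x) - 1
Initial interval: [1.95, 2.91]

Iteration 1:
  c_1 = (1.950000 + 2.910000)/2 = 2.430000
  f(c_1) = f(2.430000) = -0.112109
  f(a) × f(c) ≥ 0, new interval: [2.430000, 2.910000]
Iteration 2:
  c_2 = (2.430000 + 2.910000)/2 = 2.670000
  f(c_2) = f(2.670000) = -0.017922
  f(a) × f(c) ≥ 0, new interval: [2.670000, 2.910000]

After 2 iteration(s), the approximation is c_2 = 2.670000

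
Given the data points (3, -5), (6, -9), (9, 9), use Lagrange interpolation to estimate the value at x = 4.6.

Lagrange interpolation formula:
P(x) = Σ yᵢ × Lᵢ(x)
where Lᵢ(x) = Π_{j≠i} (x - xⱼ)/(xᵢ - xⱼ)

L_0(4.6) = (4.6 - 6)/(3 - 6) × (4.6 - 9)/(3 - 9) = 0.342222
L_1(4.6) = (4.6 - 3)/(6 - 3) × (4.6 - 9)/(6 - 9) = 0.782222
L_2(4.6) = (4.6 - 3)/(9 - 3) × (4.6 - 6)/(9 - 6) = -0.124444

P(4.6) = (-5)×L_0(4.6) + (-9)×L_1(4.6) + 9×L_2(4.6)
P(4.6) = -9.871111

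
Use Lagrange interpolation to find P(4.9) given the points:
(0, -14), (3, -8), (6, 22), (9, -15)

Lagrange interpolation formula:
P(x) = Σ yᵢ × Lᵢ(x)
where Lᵢ(x) = Π_{j≠i} (x - xⱼ)/(xᵢ - xⱼ)

L_0(4.9) = (4.9 - 3)/(0 - 3) × (4.9 - 6)/(0 - 6) × (4.9 - 9)/(0 - 9) = -0.052895
L_1(4.9) = (4.9 - 0)/(3 - 0) × (4.9 - 6)/(3 - 6) × (4.9 - 9)/(3 - 9) = 0.409241
L_2(4.9) = (4.9 - 0)/(6 - 0) × (4.9 - 3)/(6 - 3) × (4.9 - 9)/(6 - 9) = 0.706870
L_3(4.9) = (4.9 - 0)/(9 - 0) × (4.9 - 3)/(9 - 3) × (4.9 - 6)/(9 - 6) = -0.063216

P(4.9) = (-14)×L_0(4.9) + (-8)×L_1(4.9) + 22×L_2(4.9) + (-15)×L_3(4.9)
P(4.9) = 13.965994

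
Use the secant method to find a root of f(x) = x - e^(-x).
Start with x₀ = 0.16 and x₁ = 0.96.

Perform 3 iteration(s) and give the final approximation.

f(x) = x - e^(-x)
x₀ = 0.16, x₁ = 0.96

Secant formula: x_{n+1} = x_n - f(x_n)(x_n - x_{n-1})/(f(x_n) - f(x_{n-1}))

Iteration 1:
  f(0.160000) = -0.692144
  f(0.960000) = 0.577107
  x_2 = 0.960000 - 0.577107×(0.960000 - 0.160000)/(0.577107 - (-0.692144))
       = 0.596253
Iteration 2:
  f(0.960000) = 0.577107
  f(0.596253) = 0.045382
  x_3 = 0.596253 - 0.045382×(0.596253 - 0.960000)/(0.045382 - 0.577107)
       = 0.565208
Iteration 3:
  f(0.596253) = 0.045382
  f(0.565208) = -0.003033
  x_4 = 0.565208 - (-0.003033)×(0.565208 - 0.596253)/(-0.003033 - 0.045382)
       = 0.567153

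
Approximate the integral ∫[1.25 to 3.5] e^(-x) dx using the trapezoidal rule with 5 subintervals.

f(x) = e^(-x)
a = 1.25, b = 3.5, n = 5
h = (b - a)/n = 0.450000

Trapezoidal rule: (h/2)[f(x₀) + 2f(x₁) + 2f(x₂) + ... + f(xₙ)]

x_0 = 1.2500, f(x_0) = 0.286505, coefficient = 1
x_1 = 1.7000, f(x_1) = 0.182684, coefficient = 2
x_2 = 2.1500, f(x_2) = 0.116484, coefficient = 2
x_3 = 2.6000, f(x_3) = 0.074274, coefficient = 2
x_4 = 3.0500, f(x_4) = 0.047359, coefficient = 2
x_5 = 3.5000, f(x_5) = 0.030197, coefficient = 1

I ≈ (0.450000/2) × 1.158303 = 0.260618
Exact value: 0.256307
Error: 0.004311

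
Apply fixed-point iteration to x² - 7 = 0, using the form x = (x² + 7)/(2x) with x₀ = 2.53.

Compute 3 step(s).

Equation: x² - 7 = 0
Fixed-point form: x = (x² + 7)/(2x)
x₀ = 2.53

x_1 = g(2.530000) = 2.648399
x_2 = g(2.648399) = 2.645753
x_3 = g(2.645753) = 2.645751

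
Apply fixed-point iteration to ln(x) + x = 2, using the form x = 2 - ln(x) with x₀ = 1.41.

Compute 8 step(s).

Equation: ln(x) + x = 2
Fixed-point form: x = 2 - ln(x)
x₀ = 1.41

x_1 = g(1.410000) = 1.656410
x_2 = g(1.656410) = 1.495347
x_3 = g(1.495347) = 1.597642
x_4 = g(1.597642) = 1.531471
x_5 = g(1.531471) = 1.573771
x_6 = g(1.573771) = 1.546525
x_7 = g(1.546525) = 1.563989
x_8 = g(1.563989) = 1.552760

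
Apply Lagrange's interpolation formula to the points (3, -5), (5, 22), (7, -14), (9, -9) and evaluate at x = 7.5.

Lagrange interpolation formula:
P(x) = Σ yᵢ × Lᵢ(x)
where Lᵢ(x) = Π_{j≠i} (x - xⱼ)/(xᵢ - xⱼ)

L_0(7.5) = (7.5 - 5)/(3 - 5) × (7.5 - 7)/(3 - 7) × (7.5 - 9)/(3 - 9) = 0.039062
L_1(7.5) = (7.5 - 3)/(5 - 3) × (7.5 - 7)/(5 - 7) × (7.5 - 9)/(5 - 9) = -0.210938
L_2(7.5) = (7.5 - 3)/(7 - 3) × (7.5 - 5)/(7 - 5) × (7.5 - 9)/(7 - 9) = 1.054688
L_3(7.5) = (7.5 - 3)/(9 - 3) × (7.5 - 5)/(9 - 5) × (7.5 - 7)/(9 - 7) = 0.117188

P(7.5) = (-5)×L_0(7.5) + 22×L_1(7.5) + (-14)×L_2(7.5) + (-9)×L_3(7.5)
P(7.5) = -20.656250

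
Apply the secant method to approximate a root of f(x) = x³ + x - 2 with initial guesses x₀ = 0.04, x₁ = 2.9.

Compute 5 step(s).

f(x) = x³ + x - 2
x₀ = 0.04, x₁ = 2.9

Secant formula: x_{n+1} = x_n - f(x_n)(x_n - x_{n-1})/(f(x_n) - f(x_{n-1}))

Iteration 1:
  f(0.040000) = -1.959936
  f(2.900000) = 25.289000
  x_2 = 2.900000 - 25.289000×(2.900000 - 0.040000)/(25.289000 - (-1.959936))
       = 0.245711
Iteration 2:
  f(2.900000) = 25.289000
  f(0.245711) = -1.739454
  x_3 = 0.245711 - (-1.739454)×(0.245711 - 2.900000)/(-1.739454 - 25.289000)
       = 0.416532
Iteration 3:
  f(0.245711) = -1.739454
  f(0.416532) = -1.511200
  x_4 = 0.416532 - (-1.511200)×(0.416532 - 0.245711)/(-1.511200 - (-1.739454))
       = 1.547484
Iteration 4:
  f(0.416532) = -1.511200
  f(1.547484) = 3.253255
  x_5 = 1.547484 - 3.253255×(1.547484 - 0.416532)/(3.253255 - (-1.511200))
       = 0.775250
Iteration 5:
  f(1.547484) = 3.253255
  f(0.775250) = -0.758816
  x_6 = 0.775250 - (-0.758816)×(0.775250 - 1.547484)/(-0.758816 - 3.253255)
       = 0.921305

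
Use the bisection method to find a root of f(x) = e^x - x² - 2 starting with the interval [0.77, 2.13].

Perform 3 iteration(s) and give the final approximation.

f(x) = e^x - x² - 2
Initial interval: [0.77, 2.13]

Iteration 1:
  c_1 = (0.770000 + 2.130000)/2 = 1.450000
  f(c_1) = f(1.450000) = 0.160615
  f(a) × f(c) < 0, new interval: [0.770000, 1.450000]
Iteration 2:
  c_2 = (0.770000 + 1.450000)/2 = 1.110000
  f(c_2) = f(1.110000) = -0.197742
  f(a) × f(c) ≥ 0, new interval: [1.110000, 1.450000]
Iteration 3:
  c_3 = (1.110000 + 1.450000)/2 = 1.280000
  f(c_3) = f(1.280000) = -0.041760
  f(a) × f(c) ≥ 0, new interval: [1.280000, 1.450000]

After 3 iteration(s), the approximation is c_3 = 1.280000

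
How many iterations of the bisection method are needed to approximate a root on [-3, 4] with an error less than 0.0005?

We need (b-a)/2^n ≤ 0.0005
(4 - (-3))/2^n ≤ 0.0005
7/2^n ≤ 0.0005
2^n ≥ 14000
n ≥ log₂(14000) = 13.77
n ≥ 14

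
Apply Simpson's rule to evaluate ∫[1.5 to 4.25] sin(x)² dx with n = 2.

f(x) = sin(x)²
a = 1.5, b = 4.25, n = 2
h = (b - a)/n = 1.375000

Simpson's rule: (h/3)[f(x₀) + 4f(x₁) + 2f(x₂) + ... + f(xₙ)]

x_0 = 1.5000, f(x_0) = 0.994996, coefficient = 1
x_1 = 2.8750, f(x_1) = 0.069404, coefficient = 4
x_2 = 4.2500, f(x_2) = 0.801006, coefficient = 1

I ≈ (1.375000/3) × 2.073617 = 0.950408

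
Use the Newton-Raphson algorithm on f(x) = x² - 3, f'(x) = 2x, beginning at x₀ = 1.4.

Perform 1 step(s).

f(x) = x² - 3
f'(x) = 2x
x₀ = 1.4

Newton-Raphson formula: x_{n+1} = x_n - f(x_n)/f'(x_n)

Iteration 1:
  f(1.400000) = -1.040000
  f'(1.400000) = 2.800000
  x_1 = 1.400000 - (-1.040000)/2.800000 = 1.771429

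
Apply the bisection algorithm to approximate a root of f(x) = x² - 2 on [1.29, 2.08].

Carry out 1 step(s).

f(x) = x² - 2
Initial interval: [1.29, 2.08]

Iteration 1:
  c_1 = (1.290000 + 2.080000)/2 = 1.685000
  f(c_1) = f(1.685000) = 0.839225
  f(a) × f(c) < 0, new interval: [1.290000, 1.685000]

After 1 iteration(s), the approximation is c_1 = 1.685000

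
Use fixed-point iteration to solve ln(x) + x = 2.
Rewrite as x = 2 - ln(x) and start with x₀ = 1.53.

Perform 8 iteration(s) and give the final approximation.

Equation: ln(x) + x = 2
Fixed-point form: x = 2 - ln(x)
x₀ = 1.53

x_1 = g(1.530000) = 1.574732
x_2 = g(1.574732) = 1.545915
x_3 = g(1.545915) = 1.564384
x_4 = g(1.564384) = 1.552508
x_5 = g(1.552508) = 1.560128
x_6 = g(1.560128) = 1.555232
x_7 = g(1.555232) = 1.558375
x_8 = g(1.558375) = 1.556356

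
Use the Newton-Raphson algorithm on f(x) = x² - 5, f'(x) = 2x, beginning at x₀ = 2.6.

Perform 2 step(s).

f(x) = x² - 5
f'(x) = 2x
x₀ = 2.6

Newton-Raphson formula: x_{n+1} = x_n - f(x_n)/f'(x_n)

Iteration 1:
  f(2.600000) = 1.760000
  f'(2.600000) = 5.200000
  x_1 = 2.600000 - 1.760000/5.200000 = 2.261538
Iteration 2:
  f(2.261538) = 0.114556
  f'(2.261538) = 4.523077
  x_2 = 2.261538 - 0.114556/4.523077 = 2.236211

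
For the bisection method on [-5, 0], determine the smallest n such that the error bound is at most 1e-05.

We need (b-a)/2^n ≤ 1e-05
(0 - (-5))/2^n ≤ 1e-05
5/2^n ≤ 1e-05
2^n ≥ 500000
n ≥ log₂(500000) = 18.93
n ≥ 19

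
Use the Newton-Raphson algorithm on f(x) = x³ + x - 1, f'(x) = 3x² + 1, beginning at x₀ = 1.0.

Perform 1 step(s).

f(x) = x³ + x - 1
f'(x) = 3x² + 1
x₀ = 1.0

Newton-Raphson formula: x_{n+1} = x_n - f(x_n)/f'(x_n)

Iteration 1:
  f(1.000000) = 1.000000
  f'(1.000000) = 4.000000
  x_1 = 1.000000 - 1.000000/4.000000 = 0.750000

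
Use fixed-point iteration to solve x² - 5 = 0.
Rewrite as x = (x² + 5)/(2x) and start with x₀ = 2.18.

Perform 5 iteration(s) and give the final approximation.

Equation: x² - 5 = 0
Fixed-point form: x = (x² + 5)/(2x)
x₀ = 2.18

x_1 = g(2.180000) = 2.236789
x_2 = g(2.236789) = 2.236068
x_3 = g(2.236068) = 2.236068
x_4 = g(2.236068) = 2.236068
x_5 = g(2.236068) = 2.236068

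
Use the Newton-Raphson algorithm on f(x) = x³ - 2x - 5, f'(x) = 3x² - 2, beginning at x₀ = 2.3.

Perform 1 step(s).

f(x) = x³ - 2x - 5
f'(x) = 3x² - 2
x₀ = 2.3

Newton-Raphson formula: x_{n+1} = x_n - f(x_n)/f'(x_n)

Iteration 1:
  f(2.300000) = 2.567000
  f'(2.300000) = 13.870000
  x_1 = 2.300000 - 2.567000/13.870000 = 2.114924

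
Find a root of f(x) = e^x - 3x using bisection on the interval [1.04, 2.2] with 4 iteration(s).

f(x) = e^x - 3x
Initial interval: [1.04, 2.2]

Iteration 1:
  c_1 = (1.040000 + 2.200000)/2 = 1.620000
  f(c_1) = f(1.620000) = 0.193090
  f(a) × f(c) < 0, new interval: [1.040000, 1.620000]
Iteration 2:
  c_2 = (1.040000 + 1.620000)/2 = 1.330000
  f(c_2) = f(1.330000) = -0.208957
  f(a) × f(c) ≥ 0, new interval: [1.330000, 1.620000]
Iteration 3:
  c_3 = (1.330000 + 1.620000)/2 = 1.475000
  f(c_3) = f(1.475000) = -0.053964
  f(a) × f(c) ≥ 0, new interval: [1.475000, 1.620000]
Iteration 4:
  c_4 = (1.475000 + 1.620000)/2 = 1.547500
  f(c_4) = f(1.547500) = 0.057206
  f(a) × f(c) < 0, new interval: [1.475000, 1.547500]

After 4 iteration(s), the approximation is c_4 = 1.547500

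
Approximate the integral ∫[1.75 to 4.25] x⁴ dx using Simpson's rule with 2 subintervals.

f(x) = x⁴
a = 1.75, b = 4.25, n = 2
h = (b - a)/n = 1.250000

Simpson's rule: (h/3)[f(x₀) + 4f(x₁) + 2f(x₂) + ... + f(xₙ)]

x_0 = 1.7500, f(x_0) = 9.378906, coefficient = 1
x_1 = 3.0000, f(x_1) = 81.000000, coefficient = 4
x_2 = 4.2500, f(x_2) = 326.253906, coefficient = 1

I ≈ (1.250000/3) × 659.632812 = 274.847005
Exact value: 274.033203
Error: 0.813802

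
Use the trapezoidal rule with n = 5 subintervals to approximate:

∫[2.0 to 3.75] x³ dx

f(x) = x³
a = 2.0, b = 3.75, n = 5
h = (b - a)/n = 0.350000

Trapezoidal rule: (h/2)[f(x₀) + 2f(x₁) + 2f(x₂) + ... + f(xₙ)]

x_0 = 2.0000, f(x_0) = 8.000000, coefficient = 1
x_1 = 2.3500, f(x_1) = 12.977875, coefficient = 2
x_2 = 2.7000, f(x_2) = 19.683000, coefficient = 2
x_3 = 3.0500, f(x_3) = 28.372625, coefficient = 2
x_4 = 3.4000, f(x_4) = 39.304000, coefficient = 2
x_5 = 3.7500, f(x_5) = 52.734375, coefficient = 1

I ≈ (0.350000/2) × 261.409375 = 45.746641
Exact value: 45.438477
Error: 0.308164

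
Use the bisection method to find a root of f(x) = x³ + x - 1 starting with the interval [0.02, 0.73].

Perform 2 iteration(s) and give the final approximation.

f(x) = x³ + x - 1
Initial interval: [0.02, 0.73]

Iteration 1:
  c_1 = (0.020000 + 0.730000)/2 = 0.375000
  f(c_1) = f(0.375000) = -0.572266
  f(a) × f(c) ≥ 0, new interval: [0.375000, 0.730000]
Iteration 2:
  c_2 = (0.375000 + 0.730000)/2 = 0.552500
  f(c_2) = f(0.552500) = -0.278846
  f(a) × f(c) ≥ 0, new interval: [0.552500, 0.730000]

After 2 iteration(s), the approximation is c_2 = 0.552500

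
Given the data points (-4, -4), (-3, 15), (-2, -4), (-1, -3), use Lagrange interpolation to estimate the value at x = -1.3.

Lagrange interpolation formula:
P(x) = Σ yᵢ × Lᵢ(x)
where Lᵢ(x) = Π_{j≠i} (x - xⱼ)/(xᵢ - xⱼ)

L_0(-1.3) = (-1.3 - (-3))/(-4 - (-3)) × (-1.3 - (-2))/(-4 - (-2)) × (-1.3 - (-1))/(-4 - (-1)) = 0.059500
L_1(-1.3) = (-1.3 - (-4))/(-3 - (-4)) × (-1.3 - (-2))/(-3 - (-2)) × (-1.3 - (-1))/(-3 - (-1)) = -0.283500
L_2(-1.3) = (-1.3 - (-4))/(-2 - (-4)) × (-1.3 - (-3))/(-2 - (-3)) × (-1.3 - (-1))/(-2 - (-1)) = 0.688500
L_3(-1.3) = (-1.3 - (-4))/(-1 - (-4)) × (-1.3 - (-3))/(-1 - (-3)) × (-1.3 - (-2))/(-1 - (-2)) = 0.535500

P(-1.3) = (-4)×L_0(-1.3) + 15×L_1(-1.3) + (-4)×L_2(-1.3) + (-3)×L_3(-1.3)
P(-1.3) = -8.851000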